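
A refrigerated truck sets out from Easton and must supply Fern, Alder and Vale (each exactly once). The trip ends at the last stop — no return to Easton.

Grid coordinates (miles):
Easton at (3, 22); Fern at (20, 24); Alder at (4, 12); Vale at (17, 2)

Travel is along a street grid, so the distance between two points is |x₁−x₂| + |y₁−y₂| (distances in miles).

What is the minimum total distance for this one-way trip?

Minimum one-way distance = 59 miles.

There are 3! = 6 possible orderings.
Easton - Fern - Alder - Vale: 19+28+23 = 70
Easton - Fern - Vale - Alder: 19+25+23 = 67
Easton - Alder - Fern - Vale: 11+28+25 = 64
Easton - Alder - Vale - Fern: 11+23+25 = 59
Easton - Vale - Fern - Alder: 34+25+28 = 87
Easton - Vale - Alder - Fern: 34+23+28 = 85
The minimum is 59.
One shortest path: Easton → Alder → Vale → Fern.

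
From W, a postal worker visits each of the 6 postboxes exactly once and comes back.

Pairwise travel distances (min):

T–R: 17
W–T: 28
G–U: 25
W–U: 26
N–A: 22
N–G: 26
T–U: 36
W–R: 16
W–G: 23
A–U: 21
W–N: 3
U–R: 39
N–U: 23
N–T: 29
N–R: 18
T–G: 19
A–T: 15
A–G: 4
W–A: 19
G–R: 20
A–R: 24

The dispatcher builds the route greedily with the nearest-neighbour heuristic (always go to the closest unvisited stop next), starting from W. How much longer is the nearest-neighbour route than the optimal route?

The nearest-neighbour route is 5 min longer than optimal.

From W: N=3, R=16, A=19, G=23, U=26, T=28 → choose N (3).
From N: R=18, A=22, U=23, G=26, T=29 → choose R (18).
From R: T=17, G=20, A=24, U=39 → choose T (17).
From T: A=15, G=19, U=36 → choose A (15).
From A: G=4, U=21 → choose G (4).
From G: U=25 → choose U (25).
NN route W → N → R → T → A → G → U → W costs 108.
Optimal: W → N → U → A → G → T → R → W costs 103 (by enumerating all 360 distinct tours).
Excess = 108 − 103 = 5.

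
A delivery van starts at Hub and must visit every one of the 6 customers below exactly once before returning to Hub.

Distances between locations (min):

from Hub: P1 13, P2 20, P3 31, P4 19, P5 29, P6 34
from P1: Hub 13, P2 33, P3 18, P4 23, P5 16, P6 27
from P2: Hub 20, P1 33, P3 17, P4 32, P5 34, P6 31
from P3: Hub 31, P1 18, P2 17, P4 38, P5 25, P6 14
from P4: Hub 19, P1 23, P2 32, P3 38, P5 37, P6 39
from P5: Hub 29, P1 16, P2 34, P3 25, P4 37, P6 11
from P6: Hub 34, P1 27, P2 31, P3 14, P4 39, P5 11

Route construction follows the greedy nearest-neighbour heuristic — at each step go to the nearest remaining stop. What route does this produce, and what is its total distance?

122 min along Hub → P1 → P5 → P6 → P3 → P2 → P4 → Hub.

At Hub the remaining stops are P1 13, P4 19, P2 20, P5 29, P3 31, P6 34; go to P1.
At P1 the remaining stops are P5 16, P3 18, P4 23, P6 27, P2 33; go to P5.
At P5 the remaining stops are P6 11, P3 25, P2 34, P4 37; go to P6.
At P6 the remaining stops are P3 14, P2 31, P4 39; go to P3.
At P3 the remaining stops are P2 17, P4 38; go to P2.
At P2 the remaining stops are P4 32; go to P4.
Return P4→Hub: 19.
Total = 13 + 16 + 11 + 14 + 17 + 32 + 19 = 122.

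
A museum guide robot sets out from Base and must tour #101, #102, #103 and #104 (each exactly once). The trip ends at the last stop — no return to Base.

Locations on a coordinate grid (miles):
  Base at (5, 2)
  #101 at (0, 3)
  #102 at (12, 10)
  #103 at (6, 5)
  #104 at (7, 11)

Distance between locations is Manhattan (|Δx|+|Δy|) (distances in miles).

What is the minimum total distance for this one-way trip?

There are 4! = 24 possible orderings.
Base → #101 → #102 → #103 → #104: 6+19+11+7 = 43
Base → #101 → #102 → #104 → #103: 6+19+6+7 = 38
Base → #101 → #103 → #102 → #104: 6+8+11+6 = 31
Base → #101 → #103 → #104 → #102: 6+8+7+6 = 27
Base → #101 → #104 → #102 → #103: 6+15+6+11 = 38
Base → #101 → #104 → #103 → #102: 6+15+7+11 = 39
Base → #102 → #101 → #103 → #104: 15+19+8+7 = 49
Base → #102 → #101 → #104 → #103: 15+19+15+7 = 56
Base → #102 → #103 → #101 → #104: 15+11+8+15 = 49
Base → #102 → #103 → #104 → #101: 15+11+7+15 = 48
Base → #102 → #104 → #101 → #103: 15+6+15+8 = 44
Base → #102 → #104 → #103 → #101: 15+6+7+8 = 36
Base → #103 → #101 → #102 → #104: 4+8+19+6 = 37
Base → #103 → #101 → #104 → #102: 4+8+15+6 = 33
… (10 more)
The minimum is 27.
One shortest path: Base → #101 → #103 → #104 → #102.

Minimum one-way distance = 27 miles.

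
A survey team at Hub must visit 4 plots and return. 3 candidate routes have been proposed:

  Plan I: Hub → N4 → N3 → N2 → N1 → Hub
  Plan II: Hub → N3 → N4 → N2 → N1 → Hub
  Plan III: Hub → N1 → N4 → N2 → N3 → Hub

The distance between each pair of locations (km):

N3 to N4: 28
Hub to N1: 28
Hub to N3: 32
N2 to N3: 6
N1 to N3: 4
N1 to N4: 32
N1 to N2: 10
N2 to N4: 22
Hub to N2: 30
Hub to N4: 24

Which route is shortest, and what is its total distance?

Plan I: 24 + 28 + 6 + 10 + 28 = 96
Plan II: 32 + 28 + 22 + 10 + 28 = 120
Plan III: 28 + 32 + 22 + 6 + 32 = 120

96 km — Plan I is the shortest.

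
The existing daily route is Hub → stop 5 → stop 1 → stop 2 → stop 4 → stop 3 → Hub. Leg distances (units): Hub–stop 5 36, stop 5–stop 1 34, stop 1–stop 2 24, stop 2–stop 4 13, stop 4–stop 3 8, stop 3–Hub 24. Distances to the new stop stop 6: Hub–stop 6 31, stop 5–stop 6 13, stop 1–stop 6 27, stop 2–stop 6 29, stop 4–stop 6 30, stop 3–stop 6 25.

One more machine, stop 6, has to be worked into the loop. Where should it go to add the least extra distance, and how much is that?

Insertion cost between consecutive stops i–j is d(i,stop 6) + d(stop 6,j) − d(i,j):
  between Hub and stop 5: 31 + 13 − 36 = 8
  between stop 5 and stop 1: 13 + 27 − 34 = 6
  between stop 1 and stop 2: 27 + 29 − 24 = 32
  between stop 2 and stop 4: 29 + 30 − 13 = 46
  between stop 4 and stop 3: 30 + 25 − 8 = 47
  between stop 3 and Hub: 25 + 31 − 24 = 32
Cheapest insertion is between stop 5 and stop 1, adding 6.
New total = 139 + 6 = 145.

+6 — insert stop 6 between stop 5 and stop 1.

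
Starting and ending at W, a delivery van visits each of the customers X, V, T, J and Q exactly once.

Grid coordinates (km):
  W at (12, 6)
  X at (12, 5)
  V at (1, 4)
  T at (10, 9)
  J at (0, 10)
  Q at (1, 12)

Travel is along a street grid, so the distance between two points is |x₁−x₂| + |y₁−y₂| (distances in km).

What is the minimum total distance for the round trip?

Shortest round trip = 40 km.

There are 60 distinct closed tours to check (reversals are equivalent).
W → X → V → T → J → Q → W: 1+12+14+11+3+17 = 58
W → X → V → T → Q → J → W: 1+12+14+12+3+16 = 58
W → X → V → J → T → Q → W: 1+12+7+11+12+17 = 60
W → X → V → J → Q → T → W: 1+12+7+3+12+5 = 40
W → X → V → Q → T → J → W: 1+12+8+12+11+16 = 60
W → X → V → Q → J → T → W: 1+12+8+3+11+5 = 40
W → X → T → V → J → Q → W: 1+6+14+7+3+17 = 48
W → X → T → V → Q → J → W: 1+6+14+8+3+16 = 48
W → X → T → J → V → Q → W: 1+6+11+7+8+17 = 50
W → X → T → J → Q → V → W: 1+6+11+3+8+13 = 42
W → X → T → Q → V → J → W: 1+6+12+8+7+16 = 50
W → X → T → Q → J → V → W: 1+6+12+3+7+13 = 42
W → X → J → V → T → Q → W: 1+17+7+14+12+17 = 68
W → X → J → V → Q → T → W: 1+17+7+8+12+5 = 50
… (46 more)
The minimum is 40.
One optimal route: W → X → V → J → Q → T → W (or its reverse).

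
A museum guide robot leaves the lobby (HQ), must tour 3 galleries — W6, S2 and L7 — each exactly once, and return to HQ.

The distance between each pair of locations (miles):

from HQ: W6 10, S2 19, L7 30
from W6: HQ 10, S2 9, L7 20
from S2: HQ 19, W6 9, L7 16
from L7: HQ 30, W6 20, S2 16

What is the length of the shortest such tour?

There are 3 distinct closed tours to check (reversals are equivalent).
HQ→W6→S2→L7→HQ: 10+9+16+30 = 65
HQ→W6→L7→S2→HQ: 10+20+16+19 = 65
HQ→S2→W6→L7→HQ: 19+9+20+30 = 78
The minimum is 65.
One optimal route: HQ → W6 → S2 → L7 → HQ (or its reverse).

Minimum total distance: 65 miles.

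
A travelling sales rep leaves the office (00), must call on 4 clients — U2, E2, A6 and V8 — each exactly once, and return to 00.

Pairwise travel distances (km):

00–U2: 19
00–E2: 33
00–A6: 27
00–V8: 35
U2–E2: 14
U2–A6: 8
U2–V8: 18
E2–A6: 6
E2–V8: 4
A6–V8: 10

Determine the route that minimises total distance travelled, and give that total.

With 4 stops there are 4!/2 = 12 distinct round trips (a route and its reverse cost the same).
00→U2→E2→A6→V8→00: 19+14+6+10+35 = 84
00→U2→E2→V8→A6→00: 19+14+4+10+27 = 74
00→U2→A6→E2→V8→00: 19+8+6+4+35 = 72
00→U2→A6→V8→E2→00: 19+8+10+4+33 = 74
00→U2→V8→E2→A6→00: 19+18+4+6+27 = 74
00→U2→V8→A6→E2→00: 19+18+10+6+33 = 86
00→E2→U2→A6→V8→00: 33+14+8+10+35 = 100
00→E2→U2→V8→A6→00: 33+14+18+10+27 = 102
00→E2→A6→U2→V8→00: 33+6+8+18+35 = 100
00→E2→V8→U2→A6→00: 33+4+18+8+27 = 90
00→A6→U2→E2→V8→00: 27+8+14+4+35 = 88
00→A6→E2→U2→V8→00: 27+6+14+18+35 = 100
The minimum is 72.
One optimal route: 00 → U2 → A6 → E2 → V8 → 00 (or its reverse).

Minimum total distance: 72 km.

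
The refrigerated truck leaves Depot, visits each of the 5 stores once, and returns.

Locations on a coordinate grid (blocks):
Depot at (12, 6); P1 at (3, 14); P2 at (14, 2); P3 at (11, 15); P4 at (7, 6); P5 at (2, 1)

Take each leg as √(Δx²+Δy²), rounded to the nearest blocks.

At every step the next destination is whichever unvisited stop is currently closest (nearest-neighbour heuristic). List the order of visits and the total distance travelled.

At Depot the remaining stops are P2 4, P4 5, P3 9, P5 11, P1 12; go to P2.
At P2 the remaining stops are P4 8, P5 12, P3 13, P1 16; go to P4.
At P4 the remaining stops are P5 7, P1 9, P3 10; go to P5.
At P5 the remaining stops are P1 13, P3 17; go to P1.
At P1 the remaining stops are P3 8; go to P3.
Return P3→Depot: 9.
Total = 4 + 8 + 7 + 13 + 8 + 9 = 49.

Nearest-neighbour total = 49 blocks; route Depot → P2 → P4 → P5 → P1 → P3 → Depot.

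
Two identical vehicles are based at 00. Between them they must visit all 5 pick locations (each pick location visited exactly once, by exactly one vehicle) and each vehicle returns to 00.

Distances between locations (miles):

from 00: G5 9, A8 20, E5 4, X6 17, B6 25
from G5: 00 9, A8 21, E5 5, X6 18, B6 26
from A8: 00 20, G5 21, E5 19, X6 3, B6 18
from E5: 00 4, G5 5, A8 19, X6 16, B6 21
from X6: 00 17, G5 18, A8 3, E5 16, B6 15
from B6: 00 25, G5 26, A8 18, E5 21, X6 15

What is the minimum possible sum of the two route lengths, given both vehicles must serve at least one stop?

There are 2^4 − 1 = 15 ways to divide the 5 stops into two non-empty groups. For each, the best each vehicle can do is its own shortest tour through its group:
  {G5} + {A8, E5, X6, B6}: 18 + 63 = 81
  {A8} + {G5, E5, X6, B6}: 40 + 67 = 107
  {G5, A8} + {E5, X6, B6}: 50 + 57 = 107
  {E5} + {G5, A8, X6, B6}: 8 + 73 = 81
  {G5, E5} + {A8, X6, B6}: 18 + 63 = 81
  {A8, E5} + {G5, X6, B6}: 43 + 67 = 110
  … (15 splits in total)
Best: vehicle 1 00 → G5 → 00 = 18; vehicle 2 00 → A8 → X6 → B6 → E5 → 00 = 63; combined 81.

81 miles — the smallest possible combined total.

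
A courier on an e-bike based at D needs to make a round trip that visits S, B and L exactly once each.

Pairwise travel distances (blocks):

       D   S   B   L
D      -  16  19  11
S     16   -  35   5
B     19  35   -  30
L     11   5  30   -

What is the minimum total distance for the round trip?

Minimum total distance: 70 blocks.

D - S - B - L - D: 16+35+30+11 = 92
D - S - L - B - D: 16+5+30+19 = 70
D - B - S - L - D: 19+35+5+11 = 70
The minimum is 70.
One optimal route: D → S → L → B → D (or its reverse).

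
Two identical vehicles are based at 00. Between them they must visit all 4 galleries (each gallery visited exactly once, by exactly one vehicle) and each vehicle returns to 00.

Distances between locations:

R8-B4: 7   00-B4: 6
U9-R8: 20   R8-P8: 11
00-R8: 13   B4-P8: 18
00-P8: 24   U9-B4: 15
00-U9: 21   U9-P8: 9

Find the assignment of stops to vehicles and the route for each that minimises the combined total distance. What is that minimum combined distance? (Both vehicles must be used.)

Minimum combined distance: 66.

There are 2^3 − 1 = 7 ways to divide the 4 stops into two non-empty groups. For each, the best each vehicle can do is its own shortest tour through its group:
  {U9} + {R8, B4, P8}: 42 + 48 = 90
  {R8} + {U9, B4, P8}: 26 + 54 = 80
  {U9, R8} + {B4, P8}: 54 + 48 = 102
  {B4} + {U9, R8, P8}: 12 + 54 = 66
  {U9, B4} + {R8, P8}: 42 + 48 = 90
  {R8, B4} + {U9, P8}: 26 + 54 = 80
  … (7 splits in total)
Best: vehicle 1 00 → B4 → 00 = 12; vehicle 2 00 → U9 → P8 → R8 → 00 = 54; combined 66.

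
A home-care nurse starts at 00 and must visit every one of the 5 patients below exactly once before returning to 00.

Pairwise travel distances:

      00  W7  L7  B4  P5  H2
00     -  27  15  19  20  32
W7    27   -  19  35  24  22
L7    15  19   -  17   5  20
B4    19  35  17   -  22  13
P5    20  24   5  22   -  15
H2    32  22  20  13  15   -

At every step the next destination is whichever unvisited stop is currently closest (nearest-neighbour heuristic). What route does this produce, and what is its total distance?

00 → [L7:15 / B4:19 / P5:20 / W7:27 / H2:32] → L7 (15)
L7 → [P5:5 / B4:17 / W7:19 / H2:20] → P5 (5)
P5 → [H2:15 / B4:22 / W7:24] → H2 (15)
H2 → [B4:13 / W7:22] → B4 (13)
B4 → [W7:35] → W7 (35)
Return W7→00: 27.
Total = 15 + 5 + 15 + 13 + 35 + 27 = 110.

110 along 00 → L7 → P5 → H2 → B4 → W7 → 00.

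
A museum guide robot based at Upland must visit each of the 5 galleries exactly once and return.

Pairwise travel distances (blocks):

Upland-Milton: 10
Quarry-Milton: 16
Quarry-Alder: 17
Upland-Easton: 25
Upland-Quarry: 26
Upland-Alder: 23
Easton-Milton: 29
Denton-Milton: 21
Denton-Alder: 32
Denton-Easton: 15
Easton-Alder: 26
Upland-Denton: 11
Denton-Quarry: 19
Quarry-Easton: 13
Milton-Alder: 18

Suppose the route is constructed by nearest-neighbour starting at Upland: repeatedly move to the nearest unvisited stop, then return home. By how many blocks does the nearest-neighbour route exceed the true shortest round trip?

Upland: Milton=10, Denton=11, Alder=23, Easton=25, Quarry=26 ⇒ Milton
Milton: Quarry=16, Alder=18, Denton=21, Easton=29 ⇒ Quarry
Quarry: Easton=13, Alder=17, Denton=19 ⇒ Easton
Easton: Denton=15, Alder=26 ⇒ Denton
Denton: Alder=32 ⇒ Alder
NN route Upland → Milton → Quarry → Easton → Denton → Alder → Upland costs 109.
Optimal: Upland → Denton → Easton → Quarry → Alder → Milton → Upland costs 84 (by enumerating all 60 distinct tours).
Excess = 109 − 84 = 25.

The nearest-neighbour route is 25 blocks longer than optimal.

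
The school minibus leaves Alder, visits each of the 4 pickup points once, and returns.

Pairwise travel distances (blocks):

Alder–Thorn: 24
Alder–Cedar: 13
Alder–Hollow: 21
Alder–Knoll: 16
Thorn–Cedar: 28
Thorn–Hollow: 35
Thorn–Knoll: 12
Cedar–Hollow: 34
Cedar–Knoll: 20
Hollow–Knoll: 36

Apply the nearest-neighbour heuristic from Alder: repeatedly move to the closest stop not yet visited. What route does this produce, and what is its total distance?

At Alder the remaining stops are Cedar 13, Knoll 16, Hollow 21, Thorn 24; go to Cedar.
At Cedar the remaining stops are Knoll 20, Thorn 28, Hollow 34; go to Knoll.
At Knoll the remaining stops are Thorn 12, Hollow 36; go to Thorn.
At Thorn the remaining stops are Hollow 35; go to Hollow.
Return Hollow→Alder: 21.
Total = 13 + 20 + 12 + 35 + 21 = 101.

Nearest-neighbour total = 101 blocks; route Alder → Cedar → Knoll → Thorn → Hollow → Alder.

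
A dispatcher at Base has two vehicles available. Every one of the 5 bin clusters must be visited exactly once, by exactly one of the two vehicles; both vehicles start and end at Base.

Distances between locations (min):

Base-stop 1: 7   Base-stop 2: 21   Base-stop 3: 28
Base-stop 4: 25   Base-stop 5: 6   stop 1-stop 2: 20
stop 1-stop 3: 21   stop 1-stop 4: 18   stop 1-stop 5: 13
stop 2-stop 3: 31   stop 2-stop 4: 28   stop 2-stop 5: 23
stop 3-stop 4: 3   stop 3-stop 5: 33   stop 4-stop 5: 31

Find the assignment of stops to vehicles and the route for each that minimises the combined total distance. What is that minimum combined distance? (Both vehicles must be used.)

Minimum combined distance: 92 min.

Check every non-empty split of the stops between the two vehicles; for each half take its own optimal tour:
  {stop 1} + {stop 2, stop 3, stop 4, stop 5}: 14 + 88 = 102
  {stop 2} + {stop 1, stop 3, stop 4, stop 5}: 42 + 67 = 109
  {stop 1, stop 2} + {stop 3, stop 4, stop 5}: 48 + 67 = 115
  {stop 3} + {stop 1, stop 2, stop 4, stop 5}: 56 + 82 = 138
  {stop 1, stop 3} + {stop 2, stop 4, stop 5}: 56 + 82 = 138
  {stop 2, stop 3} + {stop 1, stop 4, stop 5}: 80 + 62 = 142
  … (15 splits in total)
  {stop 1, stop 2, stop 3, stop 4} + {stop 5}: 80 + 12 = 92  ← best
Best: vehicle 1 Base → stop 1 → stop 3 → stop 4 → stop 2 → Base = 80; vehicle 2 Base → stop 5 → Base = 12; combined 92.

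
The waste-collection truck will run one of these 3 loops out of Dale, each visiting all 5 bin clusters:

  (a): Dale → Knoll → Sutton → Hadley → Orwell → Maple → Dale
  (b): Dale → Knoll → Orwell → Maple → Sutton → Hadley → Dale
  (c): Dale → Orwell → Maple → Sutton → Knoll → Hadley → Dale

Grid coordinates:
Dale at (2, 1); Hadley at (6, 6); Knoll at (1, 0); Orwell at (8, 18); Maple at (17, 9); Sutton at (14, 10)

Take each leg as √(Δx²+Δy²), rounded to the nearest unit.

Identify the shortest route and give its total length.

Shortest is (b), total 51.

(a): 1 + 16 + 9 + 12 + 13 + 17 = 68
(b): 1 + 19 + 13 + 3 + 9 + 6 = 51
(c): 18 + 13 + 3 + 16 + 8 + 6 = 64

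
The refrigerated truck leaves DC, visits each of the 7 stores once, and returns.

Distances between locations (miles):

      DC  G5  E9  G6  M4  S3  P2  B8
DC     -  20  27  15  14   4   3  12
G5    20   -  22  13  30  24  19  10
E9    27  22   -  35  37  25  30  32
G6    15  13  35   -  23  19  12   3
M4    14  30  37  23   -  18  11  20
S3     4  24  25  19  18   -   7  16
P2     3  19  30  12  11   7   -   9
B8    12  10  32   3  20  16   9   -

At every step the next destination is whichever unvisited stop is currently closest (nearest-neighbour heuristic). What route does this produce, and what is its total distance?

Total distance 115 miles via the nearest-neighbour route DC → P2 → S3 → B8 → G6 → G5 → E9 → M4 → DC.

At DC the remaining stops are P2 3, S3 4, B8 12, M4 14, G6 15, G5 20, E9 27; go to P2.
At P2 the remaining stops are S3 7, B8 9, M4 11, G6 12, G5 19, E9 30; go to S3.
At S3 the remaining stops are B8 16, M4 18, G6 19, G5 24, E9 25; go to B8.
At B8 the remaining stops are G6 3, G5 10, M4 20, E9 32; go to G6.
At G6 the remaining stops are G5 13, M4 23, E9 35; go to G5.
At G5 the remaining stops are E9 22, M4 30; go to E9.
At E9 the remaining stops are M4 37; go to M4.
Return M4→DC: 14.
Total = 3 + 7 + 16 + 3 + 13 + 22 + 37 + 14 = 115.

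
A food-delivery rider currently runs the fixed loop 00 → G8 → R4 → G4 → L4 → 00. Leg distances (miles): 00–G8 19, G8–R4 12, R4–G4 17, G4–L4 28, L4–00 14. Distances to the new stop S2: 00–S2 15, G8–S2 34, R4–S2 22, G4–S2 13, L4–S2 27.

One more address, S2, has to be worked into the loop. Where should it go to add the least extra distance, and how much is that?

Minimum extra distance: 12 miles, inserting S2 between G4 and L4.

Insertion cost between consecutive stops i–j is d(i,S2) + d(S2,j) − d(i,j):
  between 00 and G8: 15 + 34 − 19 = 30
  between G8 and R4: 34 + 22 − 12 = 44
  between R4 and G4: 22 + 13 − 17 = 18
  between G4 and L4: 13 + 27 − 28 = 12
  between L4 and 00: 27 + 15 − 14 = 28
Cheapest insertion is between G4 and L4, adding 12.
New total = 90 + 12 = 102.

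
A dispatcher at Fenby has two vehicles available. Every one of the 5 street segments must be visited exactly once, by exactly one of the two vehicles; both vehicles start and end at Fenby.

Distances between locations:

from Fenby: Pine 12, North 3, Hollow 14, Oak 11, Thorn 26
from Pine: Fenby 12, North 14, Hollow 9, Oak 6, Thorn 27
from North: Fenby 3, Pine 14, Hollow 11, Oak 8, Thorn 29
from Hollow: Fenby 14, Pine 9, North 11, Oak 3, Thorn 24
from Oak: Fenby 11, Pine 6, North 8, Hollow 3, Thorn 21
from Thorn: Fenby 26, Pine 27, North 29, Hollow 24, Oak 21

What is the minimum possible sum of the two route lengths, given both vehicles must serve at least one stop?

Check every non-empty split of the stops between the two vehicles; for each half take its own optimal tour:
  {Pine} + {North, Hollow, Oak, Thorn}: 24 + 64 = 88
  {North} + {Pine, Hollow, Oak, Thorn}: 6 + 71 = 77
  {Pine, North} + {Hollow, Oak, Thorn}: 29 + 64 = 93
  {Hollow} + {Pine, North, Oak, Thorn}: 28 + 70 = 98
  {Pine, Hollow} + {North, Oak, Thorn}: 35 + 58 = 93
  {North, Hollow} + {Pine, Oak, Thorn}: 28 + 65 = 93
  … (15 splits in total)
Best: vehicle 1 Fenby → North → Fenby = 6; vehicle 2 Fenby → Pine → Hollow → Oak → Thorn → Fenby = 71; combined 77.

Minimum combined distance: 77.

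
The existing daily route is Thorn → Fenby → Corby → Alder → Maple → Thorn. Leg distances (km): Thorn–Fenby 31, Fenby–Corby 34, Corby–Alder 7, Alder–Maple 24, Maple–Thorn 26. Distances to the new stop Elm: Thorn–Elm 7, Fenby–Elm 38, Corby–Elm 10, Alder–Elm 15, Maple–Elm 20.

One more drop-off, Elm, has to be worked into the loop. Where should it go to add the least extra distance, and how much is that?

+1 km — insert Elm between Maple and Thorn.

Insertion cost between consecutive stops i–j is d(i,Elm) + d(Elm,j) − d(i,j):
  between Thorn and Fenby: 7 + 38 − 31 = 14
  between Fenby and Corby: 38 + 10 − 34 = 14
  between Corby and Alder: 10 + 15 − 7 = 18
  between Alder and Maple: 15 + 20 − 24 = 11
  between Maple and Thorn: 20 + 7 − 26 = 1
Cheapest insertion is between Maple and Thorn, adding 1.
New total = 122 + 1 = 123.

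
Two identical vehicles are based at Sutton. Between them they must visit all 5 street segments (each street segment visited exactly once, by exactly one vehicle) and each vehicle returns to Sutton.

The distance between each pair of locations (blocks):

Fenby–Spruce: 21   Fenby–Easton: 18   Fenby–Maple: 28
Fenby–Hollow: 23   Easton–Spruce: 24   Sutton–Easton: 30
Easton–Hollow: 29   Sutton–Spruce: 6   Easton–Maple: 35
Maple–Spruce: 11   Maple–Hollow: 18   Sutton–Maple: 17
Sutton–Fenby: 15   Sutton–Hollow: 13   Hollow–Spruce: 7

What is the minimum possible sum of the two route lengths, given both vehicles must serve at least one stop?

Minimum combined distance: 109 blocks.

Try each way of splitting the stops between the two vehicles (each non-empty) and, for each split, find the best tour for each vehicle:
  {Fenby} + {Easton, Maple, Hollow, Spruce}: 30 + 94 = 124
  {Easton} + {Fenby, Maple, Hollow, Spruce}: 60 + 73 = 133
  {Fenby, Easton} + {Maple, Hollow, Spruce}: 63 + 48 = 111
  {Maple} + {Fenby, Easton, Hollow, Spruce}: 34 + 75 = 109
  {Fenby, Maple} + {Easton, Hollow, Spruce}: 60 + 72 = 132
  {Easton, Maple} + {Fenby, Hollow, Spruce}: 82 + 51 = 133
  … (15 splits in total)
Best: vehicle 1 Sutton → Maple → Sutton = 34; vehicle 2 Sutton → Fenby → Easton → Hollow → Spruce → Sutton = 75; combined 109.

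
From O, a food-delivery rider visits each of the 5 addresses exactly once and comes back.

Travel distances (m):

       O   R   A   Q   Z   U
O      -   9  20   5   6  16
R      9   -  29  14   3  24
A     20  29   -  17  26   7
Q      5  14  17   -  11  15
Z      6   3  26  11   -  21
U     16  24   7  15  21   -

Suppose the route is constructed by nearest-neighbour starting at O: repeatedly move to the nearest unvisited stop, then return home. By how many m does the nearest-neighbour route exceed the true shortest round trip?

8 m longer than the optimal tour.

O: Q=5, Z=6, R=9, U=16, A=20 ⇒ Q
Q: Z=11, R=14, U=15, A=17 ⇒ Z
Z: R=3, U=21, A=26 ⇒ R
R: U=24, A=29 ⇒ U
U: A=7 ⇒ A
NN route O → Q → Z → R → U → A → O costs 70.
Optimal: O → R → Z → U → A → Q → O costs 62 (by enumerating all 60 distinct tours).
Excess = 70 − 62 = 8.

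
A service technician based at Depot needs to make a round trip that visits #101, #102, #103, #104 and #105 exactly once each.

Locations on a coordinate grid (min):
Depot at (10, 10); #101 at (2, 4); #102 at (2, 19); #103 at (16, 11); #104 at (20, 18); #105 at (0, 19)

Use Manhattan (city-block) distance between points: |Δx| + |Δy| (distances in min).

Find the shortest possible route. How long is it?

70 min — the shortest possible round trip.

Depot→#101→#102→#103→#104→#105→Depot: 14+15+22+11+21+19 = 102
Depot→#101→#102→#103→#105→#104→Depot: 14+15+22+24+21+18 = 114
Depot→#101→#102→#104→#103→#105→Depot: 14+15+19+11+24+19 = 102
Depot→#101→#102→#104→#105→#103→Depot: 14+15+19+21+24+7 = 100
Depot→#101→#102→#105→#103→#104→Depot: 14+15+2+24+11+18 = 84
Depot→#101→#102→#105→#104→#103→Depot: 14+15+2+21+11+7 = 70
Depot→#101→#103→#102→#104→#105→Depot: 14+21+22+19+21+19 = 116
Depot→#101→#103→#102→#105→#104→Depot: 14+21+22+2+21+18 = 98
Depot→#101→#103→#104→#102→#105→Depot: 14+21+11+19+2+19 = 86
Depot→#101→#103→#104→#105→#102→Depot: 14+21+11+21+2+17 = 86
Depot→#101→#103→#105→#102→#104→Depot: 14+21+24+2+19+18 = 98
Depot→#101→#103→#105→#104→#102→Depot: 14+21+24+21+19+17 = 116
Depot→#101→#104→#102→#103→#105→Depot: 14+32+19+22+24+19 = 130
Depot→#101→#104→#102→#105→#103→Depot: 14+32+19+2+24+7 = 98
… (46 more)
The minimum is 70.
One optimal route: Depot → #101 → #102 → #105 → #104 → #103 → Depot (or its reverse).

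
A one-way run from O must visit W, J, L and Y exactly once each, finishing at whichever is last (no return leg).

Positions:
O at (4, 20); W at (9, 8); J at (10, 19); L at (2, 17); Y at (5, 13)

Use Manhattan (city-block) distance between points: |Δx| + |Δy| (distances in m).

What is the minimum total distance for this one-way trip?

Minimum one-way distance = 33 m.

There are 4! = 24 possible orderings.
O→W→J→L→Y: 17+12+10+7 = 46
O→W→J→Y→L: 17+12+11+7 = 47
O→W→L→J→Y: 17+16+10+11 = 54
O→W→L→Y→J: 17+16+7+11 = 51
O→W→Y→J→L: 17+9+11+10 = 47
O→W→Y→L→J: 17+9+7+10 = 43
O→J→W→L→Y: 7+12+16+7 = 42
O→J→W→Y→L: 7+12+9+7 = 35
O→J→L→W→Y: 7+10+16+9 = 42
O→J→L→Y→W: 7+10+7+9 = 33
O→J→Y→W→L: 7+11+9+16 = 43
O→J→Y→L→W: 7+11+7+16 = 41
O→L→W→J→Y: 5+16+12+11 = 44
O→L→W→Y→J: 5+16+9+11 = 41
… (10 more)
The minimum is 33.
One shortest path: O → J → L → Y → W.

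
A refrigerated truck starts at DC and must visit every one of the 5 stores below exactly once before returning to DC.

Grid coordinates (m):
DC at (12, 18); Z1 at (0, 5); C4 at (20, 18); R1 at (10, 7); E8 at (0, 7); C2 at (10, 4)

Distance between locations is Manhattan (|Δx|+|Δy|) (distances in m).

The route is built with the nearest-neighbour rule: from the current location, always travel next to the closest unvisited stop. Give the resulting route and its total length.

From DC: distances to unvisited — C4=8, R1=13, C2=16, E8=23, Z1=25. Nearest is C4 (8).
From C4: distances to unvisited — R1=21, C2=24, E8=31, Z1=33. Nearest is R1 (21).
From R1: distances to unvisited — C2=3, E8=10, Z1=12. Nearest is C2 (3).
From C2: distances to unvisited — Z1=11, E8=13. Nearest is Z1 (11).
From Z1: distances to unvisited — E8=2. Nearest is E8 (2).
Return E8→DC: 23.
Total = 8 + 21 + 3 + 11 + 2 + 23 = 68.

Nearest-neighbour total = 68 m; route DC → C4 → R1 → C2 → Z1 → E8 → DC.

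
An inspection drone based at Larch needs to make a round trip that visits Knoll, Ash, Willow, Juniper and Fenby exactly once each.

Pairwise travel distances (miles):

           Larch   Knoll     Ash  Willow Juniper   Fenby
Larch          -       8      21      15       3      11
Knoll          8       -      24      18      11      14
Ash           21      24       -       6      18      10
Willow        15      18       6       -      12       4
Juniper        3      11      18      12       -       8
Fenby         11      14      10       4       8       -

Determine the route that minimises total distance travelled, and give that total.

Larch - Knoll - Ash - Willow - Juniper - Fenby - Larch: 8+24+6+12+8+11 = 69
Larch - Knoll - Ash - Willow - Fenby - Juniper - Larch: 8+24+6+4+8+3 = 53
Larch - Knoll - Ash - Juniper - Willow - Fenby - Larch: 8+24+18+12+4+11 = 77
Larch - Knoll - Ash - Juniper - Fenby - Willow - Larch: 8+24+18+8+4+15 = 77
Larch - Knoll - Ash - Fenby - Willow - Juniper - Larch: 8+24+10+4+12+3 = 61
Larch - Knoll - Ash - Fenby - Juniper - Willow - Larch: 8+24+10+8+12+15 = 77
Larch - Knoll - Willow - Ash - Juniper - Fenby - Larch: 8+18+6+18+8+11 = 69
Larch - Knoll - Willow - Ash - Fenby - Juniper - Larch: 8+18+6+10+8+3 = 53
Larch - Knoll - Willow - Juniper - Ash - Fenby - Larch: 8+18+12+18+10+11 = 77
Larch - Knoll - Willow - Juniper - Fenby - Ash - Larch: 8+18+12+8+10+21 = 77
Larch - Knoll - Willow - Fenby - Ash - Juniper - Larch: 8+18+4+10+18+3 = 61
Larch - Knoll - Willow - Fenby - Juniper - Ash - Larch: 8+18+4+8+18+21 = 77
Larch - Knoll - Juniper - Ash - Willow - Fenby - Larch: 8+11+18+6+4+11 = 58
Larch - Knoll - Juniper - Ash - Fenby - Willow - Larch: 8+11+18+10+4+15 = 66
… (46 more)
The minimum is 53.
One optimal route: Larch → Knoll → Ash → Willow → Fenby → Juniper → Larch (or its reverse).

53 miles — the shortest possible round trip.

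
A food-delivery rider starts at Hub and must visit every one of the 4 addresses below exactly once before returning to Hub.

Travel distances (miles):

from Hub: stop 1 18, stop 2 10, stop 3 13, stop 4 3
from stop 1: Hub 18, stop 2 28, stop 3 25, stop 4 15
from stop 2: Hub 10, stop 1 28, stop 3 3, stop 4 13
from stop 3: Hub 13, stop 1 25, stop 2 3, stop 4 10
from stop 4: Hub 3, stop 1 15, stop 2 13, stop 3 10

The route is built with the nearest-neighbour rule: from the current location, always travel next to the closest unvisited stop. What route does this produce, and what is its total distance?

Nearest-neighbour total = 62 miles; route Hub → stop 4 → stop 3 → stop 2 → stop 1 → Hub.

From Hub: distances to unvisited — stop 4=3, stop 2=10, stop 3=13, stop 1=18. Nearest is stop 4 (3).
From stop 4: distances to unvisited — stop 3=10, stop 2=13, stop 1=15. Nearest is stop 3 (10).
From stop 3: distances to unvisited — stop 2=3, stop 1=25. Nearest is stop 2 (3).
From stop 2: distances to unvisited — stop 1=28. Nearest is stop 1 (28).
Return stop 1→Hub: 18.
Total = 3 + 10 + 3 + 28 + 18 = 62.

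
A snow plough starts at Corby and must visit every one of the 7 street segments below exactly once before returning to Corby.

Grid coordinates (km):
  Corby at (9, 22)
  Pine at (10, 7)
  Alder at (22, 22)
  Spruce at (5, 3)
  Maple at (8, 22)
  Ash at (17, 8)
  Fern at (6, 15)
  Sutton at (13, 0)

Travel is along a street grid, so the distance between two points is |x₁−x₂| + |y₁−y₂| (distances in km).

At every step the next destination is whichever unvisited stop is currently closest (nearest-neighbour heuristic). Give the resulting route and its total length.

Total distance 102 km via the nearest-neighbour route Corby → Maple → Fern → Pine → Ash → Sutton → Spruce → Alder → Corby.

From Corby: distances to unvisited — Maple=1, Fern=10, Alder=13, Pine=16, Ash=22, Spruce=23, Sutton=26. Nearest is Maple (1).
From Maple: distances to unvisited — Fern=9, Alder=14, Pine=17, Spruce=22, Ash=23, Sutton=27. Nearest is Fern (9).
From Fern: distances to unvisited — Pine=12, Spruce=13, Ash=18, Sutton=22, Alder=23. Nearest is Pine (12).
From Pine: distances to unvisited — Ash=8, Spruce=9, Sutton=10, Alder=27. Nearest is Ash (8).
From Ash: distances to unvisited — Sutton=12, Spruce=17, Alder=19. Nearest is Sutton (12).
From Sutton: distances to unvisited — Spruce=11, Alder=31. Nearest is Spruce (11).
From Spruce: distances to unvisited — Alder=36. Nearest is Alder (36).
Return Alder→Corby: 13.
Total = 1 + 9 + 12 + 8 + 12 + 11 + 36 + 13 = 102.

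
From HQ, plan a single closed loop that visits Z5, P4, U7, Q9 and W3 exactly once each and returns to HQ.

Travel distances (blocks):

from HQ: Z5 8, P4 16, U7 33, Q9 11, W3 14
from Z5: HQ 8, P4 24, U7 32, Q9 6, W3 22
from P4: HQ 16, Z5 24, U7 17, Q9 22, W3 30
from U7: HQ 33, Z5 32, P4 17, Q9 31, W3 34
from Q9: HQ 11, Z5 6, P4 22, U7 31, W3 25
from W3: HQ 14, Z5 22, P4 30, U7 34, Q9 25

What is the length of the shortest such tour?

With 5 stops there are 5!/2 = 60 distinct round trips (a route and its reverse cost the same).
HQ → Z5 → P4 → U7 → Q9 → W3 → HQ: 8+24+17+31+25+14 = 119
HQ → Z5 → P4 → U7 → W3 → Q9 → HQ: 8+24+17+34+25+11 = 119
HQ → Z5 → P4 → Q9 → U7 → W3 → HQ: 8+24+22+31+34+14 = 133
HQ → Z5 → P4 → Q9 → W3 → U7 → HQ: 8+24+22+25+34+33 = 146
HQ → Z5 → P4 → W3 → U7 → Q9 → HQ: 8+24+30+34+31+11 = 138
HQ → Z5 → P4 → W3 → Q9 → U7 → HQ: 8+24+30+25+31+33 = 151
HQ → Z5 → U7 → P4 → Q9 → W3 → HQ: 8+32+17+22+25+14 = 118
HQ → Z5 → U7 → P4 → W3 → Q9 → HQ: 8+32+17+30+25+11 = 123
HQ → Z5 → U7 → Q9 → P4 → W3 → HQ: 8+32+31+22+30+14 = 137
HQ → Z5 → U7 → Q9 → W3 → P4 → HQ: 8+32+31+25+30+16 = 142
HQ → Z5 → U7 → W3 → P4 → Q9 → HQ: 8+32+34+30+22+11 = 137
HQ → Z5 → U7 → W3 → Q9 → P4 → HQ: 8+32+34+25+22+16 = 137
HQ → Z5 → Q9 → P4 → U7 → W3 → HQ: 8+6+22+17+34+14 = 101
HQ → Z5 → Q9 → P4 → W3 → U7 → HQ: 8+6+22+30+34+33 = 133
… (46 more)
The minimum is 101.
One optimal route: HQ → Z5 → Q9 → P4 → U7 → W3 → HQ (or its reverse).

Minimum total distance: 101 blocks.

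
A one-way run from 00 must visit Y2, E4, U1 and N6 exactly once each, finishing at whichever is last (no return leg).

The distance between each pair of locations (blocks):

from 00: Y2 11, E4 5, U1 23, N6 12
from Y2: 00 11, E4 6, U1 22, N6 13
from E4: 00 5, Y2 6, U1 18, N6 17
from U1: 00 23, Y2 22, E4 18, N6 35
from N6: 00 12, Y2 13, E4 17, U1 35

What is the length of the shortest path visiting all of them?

There are 4! = 24 possible orderings.
00 - Y2 - E4 - U1 - N6: 11+6+18+35 = 70
00 - Y2 - E4 - N6 - U1: 11+6+17+35 = 69
00 - Y2 - U1 - E4 - N6: 11+22+18+17 = 68
00 - Y2 - U1 - N6 - E4: 11+22+35+17 = 85
00 - Y2 - N6 - E4 - U1: 11+13+17+18 = 59
00 - Y2 - N6 - U1 - E4: 11+13+35+18 = 77
00 - E4 - Y2 - U1 - N6: 5+6+22+35 = 68
00 - E4 - Y2 - N6 - U1: 5+6+13+35 = 59
00 - E4 - U1 - Y2 - N6: 5+18+22+13 = 58
00 - E4 - U1 - N6 - Y2: 5+18+35+13 = 71
00 - E4 - N6 - Y2 - U1: 5+17+13+22 = 57
00 - E4 - N6 - U1 - Y2: 5+17+35+22 = 79
00 - U1 - Y2 - E4 - N6: 23+22+6+17 = 68
00 - U1 - Y2 - N6 - E4: 23+22+13+17 = 75
… (10 more)
00 - N6 - Y2 - E4 - U1: 12+13+6+18 = 49  ← best
The minimum is 49.
One shortest path: 00 → N6 → Y2 → E4 → U1.

Minimum one-way distance = 49 blocks.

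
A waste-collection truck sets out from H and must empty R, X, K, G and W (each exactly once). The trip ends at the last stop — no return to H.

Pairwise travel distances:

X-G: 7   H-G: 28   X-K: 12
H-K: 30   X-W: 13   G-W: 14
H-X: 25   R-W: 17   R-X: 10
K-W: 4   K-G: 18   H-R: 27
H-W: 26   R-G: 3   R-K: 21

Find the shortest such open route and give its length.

Shortest open route: 52.

There are 5! = 120 possible orderings.
H→R→X→K→G→W: 27+10+12+18+14 = 81
H→R→X→K→W→G: 27+10+12+4+14 = 67
H→R→X→G→K→W: 27+10+7+18+4 = 66
H→R→X→G→W→K: 27+10+7+14+4 = 62
H→R→X→W→K→G: 27+10+13+4+18 = 72
H→R→X→W→G→K: 27+10+13+14+18 = 82
H→R→K→X→G→W: 27+21+12+7+14 = 81
H→R→K→X→W→G: 27+21+12+13+14 = 87
H→R→K→G→X→W: 27+21+18+7+13 = 86
H→R→K→G→W→X: 27+21+18+14+13 = 93
H→R→K→W→X→G: 27+21+4+13+7 = 72
H→R→K→W→G→X: 27+21+4+14+7 = 73
H→R→G→X→K→W: 27+3+7+12+4 = 53
H→R→G→X→W→K: 27+3+7+13+4 = 54
… (106 more)
H→W→K→X→G→R: 26+4+12+7+3 = 52  ← best
The minimum is 52.
One shortest path: H → W → K → X → G → R.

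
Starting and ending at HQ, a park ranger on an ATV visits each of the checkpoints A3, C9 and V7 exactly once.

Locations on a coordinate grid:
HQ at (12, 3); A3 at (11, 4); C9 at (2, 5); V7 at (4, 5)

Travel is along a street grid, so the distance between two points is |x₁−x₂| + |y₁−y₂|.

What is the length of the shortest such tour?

24 — the shortest possible round trip.

With 3 stops there are 3!/2 = 3 distinct round trips (a route and its reverse cost the same).
HQ - A3 - C9 - V7 - HQ: 2+10+2+10 = 24
HQ - A3 - V7 - C9 - HQ: 2+8+2+12 = 24
HQ - C9 - A3 - V7 - HQ: 12+10+8+10 = 40
The minimum is 24.
One optimal route: HQ → A3 → C9 → V7 → HQ (or its reverse).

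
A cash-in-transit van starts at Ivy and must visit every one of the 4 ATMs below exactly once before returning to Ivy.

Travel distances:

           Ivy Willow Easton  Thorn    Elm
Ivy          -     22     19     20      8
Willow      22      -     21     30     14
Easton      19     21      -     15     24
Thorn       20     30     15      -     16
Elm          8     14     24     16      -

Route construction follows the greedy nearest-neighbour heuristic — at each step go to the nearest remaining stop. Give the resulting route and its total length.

At Ivy the remaining stops are Elm 8, Easton 19, Thorn 20, Willow 22; go to Elm.
At Elm the remaining stops are Willow 14, Thorn 16, Easton 24; go to Willow.
At Willow the remaining stops are Easton 21, Thorn 30; go to Easton.
At Easton the remaining stops are Thorn 15; go to Thorn.
Return Thorn→Ivy: 20.
Total = 8 + 14 + 21 + 15 + 20 = 78.

Nearest-neighbour total = 78; route Ivy → Elm → Willow → Easton → Thorn → Ivy.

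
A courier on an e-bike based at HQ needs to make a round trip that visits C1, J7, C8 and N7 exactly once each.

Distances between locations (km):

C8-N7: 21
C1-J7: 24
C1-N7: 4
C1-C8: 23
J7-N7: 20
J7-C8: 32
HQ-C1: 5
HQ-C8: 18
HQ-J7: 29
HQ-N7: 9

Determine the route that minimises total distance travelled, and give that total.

79 km — the shortest possible round trip.

HQ-C1-J7-C8-N7-HQ: 5+24+32+21+9 = 91
HQ-C1-J7-N7-C8-HQ: 5+24+20+21+18 = 88
HQ-C1-C8-J7-N7-HQ: 5+23+32+20+9 = 89
HQ-C1-C8-N7-J7-HQ: 5+23+21+20+29 = 98
HQ-C1-N7-J7-C8-HQ: 5+4+20+32+18 = 79
HQ-C1-N7-C8-J7-HQ: 5+4+21+32+29 = 91
HQ-J7-C1-C8-N7-HQ: 29+24+23+21+9 = 106
HQ-J7-C1-N7-C8-HQ: 29+24+4+21+18 = 96
HQ-J7-C8-C1-N7-HQ: 29+32+23+4+9 = 97
HQ-J7-N7-C1-C8-HQ: 29+20+4+23+18 = 94
HQ-C8-C1-J7-N7-HQ: 18+23+24+20+9 = 94
HQ-C8-J7-C1-N7-HQ: 18+32+24+4+9 = 87
The minimum is 79.
One optimal route: HQ → C1 → N7 → J7 → C8 → HQ (or its reverse).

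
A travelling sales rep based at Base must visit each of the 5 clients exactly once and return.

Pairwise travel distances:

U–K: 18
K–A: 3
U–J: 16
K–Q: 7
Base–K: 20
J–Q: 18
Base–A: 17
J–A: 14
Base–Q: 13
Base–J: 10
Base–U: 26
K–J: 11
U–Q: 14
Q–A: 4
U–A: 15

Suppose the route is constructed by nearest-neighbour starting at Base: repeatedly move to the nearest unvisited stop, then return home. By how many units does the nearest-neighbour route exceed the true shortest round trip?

Base: J=10, Q=13, A=17, K=20, U=26 ⇒ J
J: K=11, A=14, U=16, Q=18 ⇒ K
K: A=3, Q=7, U=18 ⇒ A
A: Q=4, U=15 ⇒ Q
Q: U=14 ⇒ U
NN route Base → J → K → A → Q → U → Base costs 68.
Optimal: Base → J → U → K → A → Q → Base costs 64 (by enumerating all 60 distinct tours).
Excess = 68 − 64 = 4.

4 longer than the optimal tour.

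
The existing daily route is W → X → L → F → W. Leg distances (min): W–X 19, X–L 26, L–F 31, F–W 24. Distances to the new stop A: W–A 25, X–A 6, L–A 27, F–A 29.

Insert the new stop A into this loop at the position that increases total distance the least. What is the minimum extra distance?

Insertion cost between consecutive stops i–j is d(i,A) + d(A,j) − d(i,j):
  between W and X: 25 + 6 − 19 = 12
  between X and L: 6 + 27 − 26 = 7
  between L and F: 27 + 29 − 31 = 25
  between F and W: 29 + 25 − 24 = 30
Cheapest insertion is between X and L, adding 7.
New total = 100 + 7 = 107.

Adding 7 min by placing A on the X–L leg.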